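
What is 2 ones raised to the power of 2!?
Convert 2 ones (place-value notation) → 2 (decimal)
Convert 2! (factorial) → 2 (decimal)
Compute 2 ^ 2 = 4
4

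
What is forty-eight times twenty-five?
Convert forty-eight (English words) → 48 (decimal)
Convert twenty-five (English words) → 25 (decimal)
Compute 48 × 25 = 1200
1200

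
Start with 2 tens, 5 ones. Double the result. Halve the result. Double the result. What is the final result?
Convert 2 tens, 5 ones (place-value notation) → 2×10 + 5 = 25 (decimal)
Start: 25
25 × 2 = 50
50 ÷ 2 = 25
25 × 2 = 50
50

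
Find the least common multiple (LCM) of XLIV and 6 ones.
Convert XLIV (Roman numeral) → 40 + 4 = 44 (decimal)
Convert 6 ones (place-value notation) → 6 (decimal)
Compute lcm(44, 6) = 132
132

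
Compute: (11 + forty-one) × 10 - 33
Convert forty-one (English words) → 41 (decimal)
Expression in decimal: (11 + 41) × 10 - 33
Parentheses first: 11 + 41 = 52
Multiply: 52 × 10 = 520
Subtract: 520 - 33 = 487
487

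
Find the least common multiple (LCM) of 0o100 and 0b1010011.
Convert 0o100 (octal) → 1×64 = 64 (decimal)
Convert 0b1010011 (binary) → 64 + 16 + 2 + 1 = 83 (decimal)
Compute lcm(64, 83) = 5312
5312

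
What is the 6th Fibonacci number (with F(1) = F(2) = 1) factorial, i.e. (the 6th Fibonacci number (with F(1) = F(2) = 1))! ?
Convert the 6th Fibonacci number (with F(1) = F(2) = 1) (Fibonacci index) → 1, 1, 2, 3, 5, 8 → 8 (decimal)
Compute 8! = 40320
40320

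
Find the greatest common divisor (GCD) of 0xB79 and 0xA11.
Convert 0xB79 (hexadecimal) → 11×256 + 7×16 + 9 = 2937 (decimal)
Convert 0xA11 (hexadecimal) → 10×256 + 1×16 + 1 = 2577 (decimal)
Compute gcd(2937, 2577) = 3
3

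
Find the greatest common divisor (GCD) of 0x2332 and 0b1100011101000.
Convert 0x2332 (hexadecimal) → 2×4096 + 3×256 + 3×16 + 2 = 9010 (decimal)
Convert 0b1100011101000 (binary) → 4096 + 2048 + 128 + 64 + 32 + 8 = 6376 (decimal)
Compute gcd(9010, 6376) = 2
2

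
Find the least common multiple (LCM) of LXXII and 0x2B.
Convert LXXII (Roman numeral) → 50 + 10 + 10 + 1 + 1 = 72 (decimal)
Convert 0x2B (hexadecimal) → 2×16 + 11 = 43 (decimal)
Compute lcm(72, 43) = 3096
3096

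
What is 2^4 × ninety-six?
Convert 2^4 (power) → 16 (decimal)
Convert ninety-six (English words) → 96 (decimal)
Compute 16 × 96 = 1536
1536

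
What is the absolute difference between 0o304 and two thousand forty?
Convert 0o304 (octal) → 3×64 + 4 = 196 (decimal)
Convert two thousand forty (English words) → 2×1000 + 40 = 2040 (decimal)
Compute |196 - 2040| = 1844
1844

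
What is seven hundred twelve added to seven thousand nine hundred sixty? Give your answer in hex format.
Convert seven hundred twelve (English words) → 7×100 + 12 = 712 (decimal)
Convert seven thousand nine hundred sixty (English words) → 7×1000 + 9×100 + 60 = 7960 (decimal)
Compute 712 + 7960 = 8672
Convert 8672 (decimal) → 8672 = 2×4096 + 1×256 + 14×16 → 0x21E0 (hexadecimal)
0x21E0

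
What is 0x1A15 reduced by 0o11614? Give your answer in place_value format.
Convert 0x1A15 (hexadecimal) → 1×4096 + 10×256 + 1×16 + 5 = 6677 (decimal)
Convert 0o11614 (octal) → 1×4096 + 1×512 + 6×64 + 1×8 + 4 = 5004 (decimal)
Compute 6677 - 5004 = 1673
Convert 1673 (decimal) → 1673 = 1×1000 + 6×100 + 7×10 + 3 → 1 thousand, 6 hundreds, 7 tens, 3 ones (place-value notation)
1 thousand, 6 hundreds, 7 tens, 3 ones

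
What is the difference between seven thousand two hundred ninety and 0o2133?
Convert seven thousand two hundred ninety (English words) → 7×1000 + 2×100 + 90 = 7290 (decimal)
Convert 0o2133 (octal) → 2×512 + 1×64 + 3×8 + 3 = 1115 (decimal)
Difference: |7290 - 1115| = 6175
6175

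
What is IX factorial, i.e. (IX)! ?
Convert IX (Roman numeral) → 9 (decimal)
Compute 9! = 362880
362880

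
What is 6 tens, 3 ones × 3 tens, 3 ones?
Convert 6 tens, 3 ones (place-value notation) → 6×10 + 3 = 63 (decimal)
Convert 3 tens, 3 ones (place-value notation) → 3×10 + 3 = 33 (decimal)
Compute 63 × 33 = 2079
2079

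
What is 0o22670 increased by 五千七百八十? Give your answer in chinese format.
Convert 0o22670 (octal) → 2×4096 + 2×512 + 6×64 + 7×8 = 9656 (decimal)
Convert 五千七百八十 (Chinese numeral) → 5×1000 + 7×100 + 8×10 = 5780 (decimal)
Compute 9656 + 5780 = 15436
Convert 15436 (decimal) → 15436 = 1×10000 + 5×1000 + 4×100 + 3×10 + 6 → 一万五千四百三十六 (Chinese numeral)
一万五千四百三十六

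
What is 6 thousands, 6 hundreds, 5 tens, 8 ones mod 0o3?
Convert 6 thousands, 6 hundreds, 5 tens, 8 ones (place-value notation) → 6×1000 + 6×100 + 5×10 + 8 = 6658 (decimal)
Convert 0o3 (octal) → 3 (decimal)
Compute 6658 mod 3 = 1
1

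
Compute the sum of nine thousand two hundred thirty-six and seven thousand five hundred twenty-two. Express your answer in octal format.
Convert nine thousand two hundred thirty-six (English words) → 9×1000 + 2×100 + 36 = 9236 (decimal)
Convert seven thousand five hundred twenty-two (English words) → 7×1000 + 5×100 + 22 = 7522 (decimal)
Compute 9236 + 7522 = 16758
Convert 16758 (decimal) → 16758 = 4×4096 + 5×64 + 6×8 + 6 → 0o40566 (octal)
0o40566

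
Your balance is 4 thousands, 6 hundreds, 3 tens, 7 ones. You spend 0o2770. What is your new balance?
Convert 4 thousands, 6 hundreds, 3 tens, 7 ones (place-value notation) → 4×1000 + 6×100 + 3×10 + 7 = 4637 (decimal)
Convert 0o2770 (octal) → 2×512 + 7×64 + 7×8 = 1528 (decimal)
Compute 4637 - 1528 = 3109
3109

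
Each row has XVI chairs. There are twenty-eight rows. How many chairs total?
Convert XVI (Roman numeral) → 10 + 5 + 1 = 16 (decimal)
Convert twenty-eight (English words) → 28 (decimal)
Compute 16 × 28 = 448
448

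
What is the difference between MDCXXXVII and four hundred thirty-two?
Convert MDCXXXVII (Roman numeral) → 1000 + 500 + 100 + 10 + 10 + 10 + 5 + 1 + 1 = 1637 (decimal)
Convert four hundred thirty-two (English words) → 4×100 + 32 = 432 (decimal)
Difference: |1637 - 432| = 1205
1205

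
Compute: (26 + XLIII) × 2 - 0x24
Convert XLIII (Roman numeral) → 40 + 1 + 1 + 1 = 43 (decimal)
Convert 0x24 (hexadecimal) → 2×16 + 4 = 36 (decimal)
Expression in decimal: (26 + 43) × 2 - 36
Parentheses first: 26 + 43 = 69
Multiply: 69 × 2 = 138
Subtract: 138 - 36 = 102
102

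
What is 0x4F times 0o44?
Convert 0x4F (hexadecimal) → 4×16 + 15 = 79 (decimal)
Convert 0o44 (octal) → 4×8 + 4 = 36 (decimal)
Compute 79 × 36 = 2844
2844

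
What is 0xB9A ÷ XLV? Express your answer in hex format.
Convert 0xB9A (hexadecimal) → 11×256 + 9×16 + 10 = 2970 (decimal)
Convert XLV (Roman numeral) → 40 + 5 = 45 (decimal)
Compute 2970 ÷ 45 = 66
Convert 66 (decimal) → 66 = 4×16 + 2 → 0x42 (hexadecimal)
0x42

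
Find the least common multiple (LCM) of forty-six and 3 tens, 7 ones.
Convert forty-six (English words) → 46 (decimal)
Convert 3 tens, 7 ones (place-value notation) → 3×10 + 7 = 37 (decimal)
Compute lcm(46, 37) = 1702
1702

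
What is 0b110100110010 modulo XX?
Convert 0b110100110010 (binary) → 2048 + 1024 + 256 + 32 + 16 + 2 = 3378 (decimal)
Convert XX (Roman numeral) → 10 + 10 = 20 (decimal)
Compute 3378 mod 20 = 18
18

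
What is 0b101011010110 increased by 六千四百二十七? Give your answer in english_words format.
Convert 0b101011010110 (binary) → 2048 + 512 + 128 + 64 + 16 + 4 + 2 = 2774 (decimal)
Convert 六千四百二十七 (Chinese numeral) → 6×1000 + 4×100 + 2×10 + 7 = 6427 (decimal)
Compute 2774 + 6427 = 9201
Convert 9201 (decimal) → 9201 = 9×1000 + 2×100 + 1 → nine thousand two hundred one (English words)
nine thousand two hundred one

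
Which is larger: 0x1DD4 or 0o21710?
Convert 0x1DD4 (hexadecimal) → 1×4096 + 13×256 + 13×16 + 4 = 7636 (decimal)
Convert 0o21710 (octal) → 2×4096 + 1×512 + 7×64 + 1×8 = 9160 (decimal)
Compare 7636 vs 9160: larger = 9160
9160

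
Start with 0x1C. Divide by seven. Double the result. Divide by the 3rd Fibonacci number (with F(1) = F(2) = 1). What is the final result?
Convert 0x1C (hexadecimal) → 1×16 + 12 = 28 (decimal)
Start: 28
Convert seven (English words) → 7 (decimal)
28 ÷ 7 = 4
4 × 2 = 8
Convert the 3rd Fibonacci number (with F(1) = F(2) = 1) (Fibonacci index) → 1, 1, 2 → 2 (decimal)
8 ÷ 2 = 4
4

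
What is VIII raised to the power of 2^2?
Convert VIII (Roman numeral) → 5 + 1 + 1 + 1 = 8 (decimal)
Convert 2^2 (power) → 4 (decimal)
Compute 8 ^ 4 = 4096
4096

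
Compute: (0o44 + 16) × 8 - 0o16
Convert 0o44 (octal) → 4×8 + 4 = 36 (decimal)
Convert 0o16 (octal) → 1×8 + 6 = 14 (decimal)
Expression in decimal: (36 + 16) × 8 - 14
Parentheses first: 36 + 16 = 52
Multiply: 52 × 8 = 416
Subtract: 416 - 14 = 402
402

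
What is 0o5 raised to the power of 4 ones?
Convert 0o5 (octal) → 5 (decimal)
Convert 4 ones (place-value notation) → 4 (decimal)
Compute 5 ^ 4 = 625
625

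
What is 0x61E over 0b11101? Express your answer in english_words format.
Convert 0x61E (hexadecimal) → 6×256 + 1×16 + 14 = 1566 (decimal)
Convert 0b11101 (binary) → 16 + 8 + 4 + 1 = 29 (decimal)
Compute 1566 ÷ 29 = 54
Convert 54 (decimal) → fifty-four (English words)
fifty-four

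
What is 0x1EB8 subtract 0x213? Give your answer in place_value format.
Convert 0x1EB8 (hexadecimal) → 1×4096 + 14×256 + 11×16 + 8 = 7864 (decimal)
Convert 0x213 (hexadecimal) → 2×256 + 1×16 + 3 = 531 (decimal)
Compute 7864 - 531 = 7333
Convert 7333 (decimal) → 7333 = 7×1000 + 3×100 + 3×10 + 3 → 7 thousands, 3 hundreds, 3 tens, 3 ones (place-value notation)
7 thousands, 3 hundreds, 3 tens, 3 ones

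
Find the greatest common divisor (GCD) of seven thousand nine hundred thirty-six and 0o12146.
Convert seven thousand nine hundred thirty-six (English words) → 7×1000 + 9×100 + 36 = 7936 (decimal)
Convert 0o12146 (octal) → 1×4096 + 2×512 + 1×64 + 4×8 + 6 = 5222 (decimal)
Compute gcd(7936, 5222) = 2
2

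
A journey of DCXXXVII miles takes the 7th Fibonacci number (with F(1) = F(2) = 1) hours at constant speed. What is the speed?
Convert DCXXXVII (Roman numeral) → 500 + 100 + 10 + 10 + 10 + 5 + 1 + 1 = 637 (decimal)
Convert the 7th Fibonacci number (with F(1) = F(2) = 1) (Fibonacci index) → 1, 1, 2, 3, 5, 8, 13 → 13 (decimal)
Compute 637 ÷ 13 = 49
49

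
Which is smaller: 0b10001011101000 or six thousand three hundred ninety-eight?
Convert 0b10001011101000 (binary) → 8192 + 512 + 128 + 64 + 32 + 8 = 8936 (decimal)
Convert six thousand three hundred ninety-eight (English words) → 6×1000 + 3×100 + 98 = 6398 (decimal)
Compare 8936 vs 6398: smaller = 6398
6398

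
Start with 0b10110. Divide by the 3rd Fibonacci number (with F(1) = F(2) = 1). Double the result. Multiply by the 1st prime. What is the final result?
Convert 0b10110 (binary) → 16 + 4 + 2 = 22 (decimal)
Start: 22
Convert the 3rd Fibonacci number (with F(1) = F(2) = 1) (Fibonacci index) → 1, 1, 2 → 2 (decimal)
22 ÷ 2 = 11
11 × 2 = 22
Convert the 1st prime (prime index) → 2 (decimal)
22 × 2 = 44
44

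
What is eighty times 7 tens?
Convert eighty (English words) → 80 (decimal)
Convert 7 tens (place-value notation) → 7×10 = 70 (decimal)
Compute 80 × 70 = 5600
5600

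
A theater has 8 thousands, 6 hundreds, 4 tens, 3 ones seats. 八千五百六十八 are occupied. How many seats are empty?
Convert 8 thousands, 6 hundreds, 4 tens, 3 ones (place-value notation) → 8×1000 + 6×100 + 4×10 + 3 = 8643 (decimal)
Convert 八千五百六十八 (Chinese numeral) → 8×1000 + 5×100 + 6×10 + 8 = 8568 (decimal)
Compute 8643 - 8568 = 75
75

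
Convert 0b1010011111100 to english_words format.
Convert 0b1010011111100 (binary) → 4096 + 1024 + 128 + 64 + 32 + 16 + 8 + 4 = 5372 (decimal)
Convert 5372 (decimal) → 5372 = 5×1000 + 3×100 + 72 → five thousand three hundred seventy-two (English words)
five thousand three hundred seventy-two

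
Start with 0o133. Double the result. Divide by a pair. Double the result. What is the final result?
Convert 0o133 (octal) → 1×64 + 3×8 + 3 = 91 (decimal)
Start: 91
91 × 2 = 182
Convert a pair (colloquial) → 2 (decimal)
182 ÷ 2 = 91
91 × 2 = 182
182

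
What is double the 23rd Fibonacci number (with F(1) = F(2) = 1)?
The 23rd Fibonacci number (with F(1) = F(2) = 1) = 28657
Compute 28657 × 2 = 57314
57314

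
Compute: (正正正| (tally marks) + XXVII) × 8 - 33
Convert 正正正| (tally marks) → 5 + 5 + 5 + 1 = 16 (decimal)
Convert XXVII (Roman numeral) → 10 + 10 + 5 + 1 + 1 = 27 (decimal)
Expression in decimal: (16 + 27) × 8 - 33
Parentheses first: 16 + 27 = 43
Multiply: 43 × 8 = 344
Subtract: 344 - 33 = 311
311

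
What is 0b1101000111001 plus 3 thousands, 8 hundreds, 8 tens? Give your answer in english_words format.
Convert 0b1101000111001 (binary) → 4096 + 2048 + 512 + 32 + 16 + 8 + 1 = 6713 (decimal)
Convert 3 thousands, 8 hundreds, 8 tens (place-value notation) → 3×1000 + 8×100 + 8×10 = 3880 (decimal)
Compute 6713 + 3880 = 10593
Convert 10593 (decimal) → 10593 = 10×1000 + 5×100 + 93 → ten thousand five hundred ninety-three (English words)
ten thousand five hundred ninety-three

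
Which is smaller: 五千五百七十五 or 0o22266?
Convert 五千五百七十五 (Chinese numeral) → 5×1000 + 5×100 + 7×10 + 5 = 5575 (decimal)
Convert 0o22266 (octal) → 2×4096 + 2×512 + 2×64 + 6×8 + 6 = 9398 (decimal)
Compare 5575 vs 9398: smaller = 5575
5575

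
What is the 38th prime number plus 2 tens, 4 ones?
The 38th prime number = 163
Convert 2 tens, 4 ones (place-value notation) → 2×10 + 4 = 24 (decimal)
Compute 163 + 24 = 187
187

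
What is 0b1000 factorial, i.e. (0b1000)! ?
Convert 0b1000 (binary) → 8 (decimal)
Compute 8! = 40320
40320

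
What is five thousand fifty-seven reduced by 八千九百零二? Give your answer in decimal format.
Convert five thousand fifty-seven (English words) → 5×1000 + 57 = 5057 (decimal)
Convert 八千九百零二 (Chinese numeral) → 8×1000 + 9×100 + 2 = 8902 (decimal)
Compute 5057 - 8902 = -3845
-3845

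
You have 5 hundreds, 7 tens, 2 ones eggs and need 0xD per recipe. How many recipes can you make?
Convert 5 hundreds, 7 tens, 2 ones (place-value notation) → 5×100 + 7×10 + 2 = 572 (decimal)
Convert 0xD (hexadecimal) → 13 (decimal)
Compute 572 ÷ 13 = 44
44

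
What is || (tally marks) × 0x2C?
Convert || (tally marks) → 2 (decimal)
Convert 0x2C (hexadecimal) → 2×16 + 12 = 44 (decimal)
Compute 2 × 44 = 88
88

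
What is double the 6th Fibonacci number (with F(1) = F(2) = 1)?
The 6th Fibonacci number (with F(1) = F(2) = 1): 1, 1, 2, 3, 5, 8 → 8
Compute 8 × 2 = 16
16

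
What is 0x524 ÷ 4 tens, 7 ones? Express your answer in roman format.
Convert 0x524 (hexadecimal) → 5×256 + 2×16 + 4 = 1316 (decimal)
Convert 4 tens, 7 ones (place-value notation) → 4×10 + 7 = 47 (decimal)
Compute 1316 ÷ 47 = 28
Convert 28 (decimal) → 28 = 10 + 10 + 5 + 1 + 1 + 1 → XXVIII (Roman numeral)
XXVIII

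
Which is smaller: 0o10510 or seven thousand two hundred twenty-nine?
Convert 0o10510 (octal) → 1×4096 + 5×64 + 1×8 = 4424 (decimal)
Convert seven thousand two hundred twenty-nine (English words) → 7×1000 + 2×100 + 29 = 7229 (decimal)
Compare 4424 vs 7229: smaller = 4424
4424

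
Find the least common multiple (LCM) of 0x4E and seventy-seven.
Convert 0x4E (hexadecimal) → 4×16 + 14 = 78 (decimal)
Convert seventy-seven (English words) → 77 (decimal)
Compute lcm(78, 77) = 6006
6006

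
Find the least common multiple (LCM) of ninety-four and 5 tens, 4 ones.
Convert ninety-four (English words) → 94 (decimal)
Convert 5 tens, 4 ones (place-value notation) → 5×10 + 4 = 54 (decimal)
Compute lcm(94, 54) = 2538
2538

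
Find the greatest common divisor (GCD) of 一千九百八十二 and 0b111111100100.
Convert 一千九百八十二 (Chinese numeral) → 1×1000 + 9×100 + 8×10 + 2 = 1982 (decimal)
Convert 0b111111100100 (binary) → 2048 + 1024 + 512 + 256 + 128 + 64 + 32 + 4 = 4068 (decimal)
Compute gcd(1982, 4068) = 2
2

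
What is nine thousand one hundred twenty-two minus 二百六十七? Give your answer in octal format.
Convert nine thousand one hundred twenty-two (English words) → 9×1000 + 1×100 + 22 = 9122 (decimal)
Convert 二百六十七 (Chinese numeral) → 2×100 + 6×10 + 7 = 267 (decimal)
Compute 9122 - 267 = 8855
Convert 8855 (decimal) → 8855 = 2×4096 + 1×512 + 2×64 + 2×8 + 7 → 0o21227 (octal)
0o21227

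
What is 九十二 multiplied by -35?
Convert 九十二 (Chinese numeral) → 9×10 + 2 = 92 (decimal)
Compute 92 × -35 = -3220
-3220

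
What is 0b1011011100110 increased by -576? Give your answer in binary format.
Convert 0b1011011100110 (binary) → 4096 + 1024 + 512 + 128 + 64 + 32 + 4 + 2 = 5862 (decimal)
Compute 5862 + -576 = 5286
Convert 5286 (decimal) → 5286 = 4096 + 1024 + 128 + 32 + 4 + 2 → 0b1010010100110 (binary)
0b1010010100110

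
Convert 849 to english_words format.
Convert 849 (decimal) → 849 = 8×100 + 49 → eight hundred forty-nine (English words)
eight hundred forty-nine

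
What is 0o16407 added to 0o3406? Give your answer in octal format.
Convert 0o16407 (octal) → 1×4096 + 6×512 + 4×64 + 7 = 7431 (decimal)
Convert 0o3406 (octal) → 3×512 + 4×64 + 6 = 1798 (decimal)
Compute 7431 + 1798 = 9229
Convert 9229 (decimal) → 9229 = 2×4096 + 2×512 + 1×8 + 5 → 0o22015 (octal)
0o22015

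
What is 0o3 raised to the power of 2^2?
Convert 0o3 (octal) → 3 (decimal)
Convert 2^2 (power) → 4 (decimal)
Compute 3 ^ 4 = 81
81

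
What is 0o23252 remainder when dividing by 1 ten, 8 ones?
Convert 0o23252 (octal) → 2×4096 + 3×512 + 2×64 + 5×8 + 2 = 9898 (decimal)
Convert 1 ten, 8 ones (place-value notation) → 1×10 + 8 = 18 (decimal)
Compute 9898 mod 18 = 16
16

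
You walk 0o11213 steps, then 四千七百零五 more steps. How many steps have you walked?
Convert 0o11213 (octal) → 1×4096 + 1×512 + 2×64 + 1×8 + 3 = 4747 (decimal)
Convert 四千七百零五 (Chinese numeral) → 4×1000 + 7×100 + 5 = 4705 (decimal)
Compute 4747 + 4705 = 9452
9452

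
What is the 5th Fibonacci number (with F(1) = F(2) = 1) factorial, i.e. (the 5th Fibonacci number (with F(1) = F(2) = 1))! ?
Convert the 5th Fibonacci number (with F(1) = F(2) = 1) (Fibonacci index) → 1, 1, 2, 3, 5 → 5 (decimal)
Compute 5! = 120
120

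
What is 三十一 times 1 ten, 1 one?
Convert 三十一 (Chinese numeral) → 3×10 + 1 = 31 (decimal)
Convert 1 ten, 1 one (place-value notation) → 1×10 + 1 = 11 (decimal)
Compute 31 × 11 = 341
341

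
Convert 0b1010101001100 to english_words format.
Convert 0b1010101001100 (binary) → 4096 + 1024 + 256 + 64 + 8 + 4 = 5452 (decimal)
Convert 5452 (decimal) → 5452 = 5×1000 + 4×100 + 52 → five thousand four hundred fifty-two (English words)
five thousand four hundred fifty-two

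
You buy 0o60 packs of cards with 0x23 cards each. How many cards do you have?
Convert 0x23 (hexadecimal) → 2×16 + 3 = 35 (decimal)
Convert 0o60 (octal) → 6×8 = 48 (decimal)
Compute 35 × 48 = 1680
1680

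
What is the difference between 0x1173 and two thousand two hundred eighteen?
Convert 0x1173 (hexadecimal) → 1×4096 + 1×256 + 7×16 + 3 = 4467 (decimal)
Convert two thousand two hundred eighteen (English words) → 2×1000 + 2×100 + 18 = 2218 (decimal)
Difference: |4467 - 2218| = 2249
2249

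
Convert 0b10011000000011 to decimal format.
Convert 0b10011000000011 (binary) → 8192 + 1024 + 512 + 2 + 1 = 9731 (decimal)
9731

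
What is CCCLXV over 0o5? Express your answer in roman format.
Convert CCCLXV (Roman numeral) → 100 + 100 + 100 + 50 + 10 + 5 = 365 (decimal)
Convert 0o5 (octal) → 5 (decimal)
Compute 365 ÷ 5 = 73
Convert 73 (decimal) → 73 = 50 + 10 + 10 + 1 + 1 + 1 → LXXIII (Roman numeral)
LXXIII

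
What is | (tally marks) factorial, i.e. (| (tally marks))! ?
Convert | (tally marks) → 1 (decimal)
Compute 1! = 1
1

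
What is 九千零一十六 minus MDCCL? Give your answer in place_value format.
Convert 九千零一十六 (Chinese numeral) → 9×1000 + 1×10 + 6 = 9016 (decimal)
Convert MDCCL (Roman numeral) → 1000 + 500 + 100 + 100 + 50 = 1750 (decimal)
Compute 9016 - 1750 = 7266
Convert 7266 (decimal) → 7266 = 7×1000 + 2×100 + 6×10 + 6 → 7 thousands, 2 hundreds, 6 tens, 6 ones (place-value notation)
7 thousands, 2 hundreds, 6 tens, 6 ones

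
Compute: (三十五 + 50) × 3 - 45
Convert 三十五 (Chinese numeral) → 3×10 + 5 = 35 (decimal)
Expression in decimal: (35 + 50) × 3 - 45
Parentheses first: 35 + 50 = 85
Multiply: 85 × 3 = 255
Subtract: 255 - 45 = 210
210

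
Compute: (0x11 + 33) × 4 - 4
Convert 0x11 (hexadecimal) → 1×16 + 1 = 17 (decimal)
Expression in decimal: (17 + 33) × 4 - 4
Parentheses first: 17 + 33 = 50
Multiply: 50 × 4 = 200
Subtract: 200 - 4 = 196
196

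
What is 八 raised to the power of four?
Convert 八 (Chinese numeral) → 8 (decimal)
Convert four (English words) → 4 (decimal)
Compute 8 ^ 4 = 4096
4096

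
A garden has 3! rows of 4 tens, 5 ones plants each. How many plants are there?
Convert 4 tens, 5 ones (place-value notation) → 4×10 + 5 = 45 (decimal)
Convert 3! (factorial) → 6 (decimal)
Compute 45 × 6 = 270
270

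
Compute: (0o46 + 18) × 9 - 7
Convert 0o46 (octal) → 4×8 + 6 = 38 (decimal)
Expression in decimal: (38 + 18) × 9 - 7
Parentheses first: 38 + 18 = 56
Multiply: 56 × 9 = 504
Subtract: 504 - 7 = 497
497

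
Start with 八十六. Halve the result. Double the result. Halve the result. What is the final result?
Convert 八十六 (Chinese numeral) → 8×10 + 6 = 86 (decimal)
Start: 86
86 ÷ 2 = 43
43 × 2 = 86
86 ÷ 2 = 43
43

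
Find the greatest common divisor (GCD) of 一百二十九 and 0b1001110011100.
Convert 一百二十九 (Chinese numeral) → 1×100 + 2×10 + 9 = 129 (decimal)
Convert 0b1001110011100 (binary) → 4096 + 512 + 256 + 128 + 16 + 8 + 4 = 5020 (decimal)
Compute gcd(129, 5020) = 1
1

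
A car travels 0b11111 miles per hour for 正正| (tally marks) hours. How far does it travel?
Convert 0b11111 (binary) → 16 + 8 + 4 + 2 + 1 = 31 (decimal)
Convert 正正| (tally marks) → 5 + 5 + 1 = 11 (decimal)
Compute 31 × 11 = 341
341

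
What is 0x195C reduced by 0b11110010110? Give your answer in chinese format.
Convert 0x195C (hexadecimal) → 1×4096 + 9×256 + 5×16 + 12 = 6492 (decimal)
Convert 0b11110010110 (binary) → 1024 + 512 + 256 + 128 + 16 + 4 + 2 = 1942 (decimal)
Compute 6492 - 1942 = 4550
Convert 4550 (decimal) → 4550 = 4×1000 + 5×100 + 5×10 → 四千五百五十 (Chinese numeral)
四千五百五十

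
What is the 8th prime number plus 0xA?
The 8th prime number = 19
Convert 0xA (hexadecimal) → 10 (decimal)
Compute 19 + 10 = 29
29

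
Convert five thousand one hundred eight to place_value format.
Convert five thousand one hundred eight (English words) → 5×1000 + 1×100 + 8 = 5108 (decimal)
Convert 5108 (decimal) → 5108 = 5×1000 + 1×100 + 8 → 5 thousands, 1 hundred, 8 ones (place-value notation)
5 thousands, 1 hundred, 8 ones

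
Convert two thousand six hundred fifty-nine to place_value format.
Convert two thousand six hundred fifty-nine (English words) → 2×1000 + 6×100 + 59 = 2659 (decimal)
Convert 2659 (decimal) → 2659 = 2×1000 + 6×100 + 5×10 + 9 → 2 thousands, 6 hundreds, 5 tens, 9 ones (place-value notation)
2 thousands, 6 hundreds, 5 tens, 9 ones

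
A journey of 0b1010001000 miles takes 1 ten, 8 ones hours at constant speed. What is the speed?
Convert 0b1010001000 (binary) → 512 + 128 + 8 = 648 (decimal)
Convert 1 ten, 8 ones (place-value notation) → 1×10 + 8 = 18 (decimal)
Compute 648 ÷ 18 = 36
36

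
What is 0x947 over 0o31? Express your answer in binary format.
Convert 0x947 (hexadecimal) → 9×256 + 4×16 + 7 = 2375 (decimal)
Convert 0o31 (octal) → 3×8 + 1 = 25 (decimal)
Compute 2375 ÷ 25 = 95
Convert 95 (decimal) → 95 = 64 + 16 + 8 + 4 + 2 + 1 → 0b1011111 (binary)
0b1011111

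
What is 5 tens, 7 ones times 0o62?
Convert 5 tens, 7 ones (place-value notation) → 5×10 + 7 = 57 (decimal)
Convert 0o62 (octal) → 6×8 + 2 = 50 (decimal)
Compute 57 × 50 = 2850
2850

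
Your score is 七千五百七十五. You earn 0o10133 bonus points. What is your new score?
Convert 七千五百七十五 (Chinese numeral) → 7×1000 + 5×100 + 7×10 + 5 = 7575 (decimal)
Convert 0o10133 (octal) → 1×4096 + 1×64 + 3×8 + 3 = 4187 (decimal)
Compute 7575 + 4187 = 11762
11762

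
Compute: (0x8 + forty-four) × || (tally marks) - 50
Convert 0x8 (hexadecimal) → 8 (decimal)
Convert forty-four (English words) → 44 (decimal)
Convert || (tally marks) → 2 (decimal)
Expression in decimal: (8 + 44) × 2 - 50
Parentheses first: 8 + 44 = 52
Multiply: 52 × 2 = 104
Subtract: 104 - 50 = 54
54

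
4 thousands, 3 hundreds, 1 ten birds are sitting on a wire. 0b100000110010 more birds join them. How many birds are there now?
Convert 4 thousands, 3 hundreds, 1 ten (place-value notation) → 4×1000 + 3×100 + 1×10 = 4310 (decimal)
Convert 0b100000110010 (binary) → 2048 + 32 + 16 + 2 = 2098 (decimal)
Compute 4310 + 2098 = 6408
6408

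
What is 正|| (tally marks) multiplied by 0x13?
Convert 正|| (tally marks) → 5 + 2 = 7 (decimal)
Convert 0x13 (hexadecimal) → 1×16 + 3 = 19 (decimal)
Compute 7 × 19 = 133
133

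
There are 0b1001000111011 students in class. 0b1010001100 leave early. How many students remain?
Convert 0b1001000111011 (binary) → 4096 + 512 + 32 + 16 + 8 + 2 + 1 = 4667 (decimal)
Convert 0b1010001100 (binary) → 512 + 128 + 8 + 4 = 652 (decimal)
Compute 4667 - 652 = 4015
4015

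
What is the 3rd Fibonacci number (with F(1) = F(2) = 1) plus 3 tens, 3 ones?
The 3rd Fibonacci number (with F(1) = F(2) = 1): 1, 1, 2 → 2
Convert 3 tens, 3 ones (place-value notation) → 3×10 + 3 = 33 (decimal)
Compute 2 + 33 = 35
35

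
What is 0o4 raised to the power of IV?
Convert 0o4 (octal) → 4 (decimal)
Convert IV (Roman numeral) → 4 (decimal)
Compute 4 ^ 4 = 256
256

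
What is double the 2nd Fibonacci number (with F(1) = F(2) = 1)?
The 2nd Fibonacci number (with F(1) = F(2) = 1) = 1
Compute 1 × 2 = 2
2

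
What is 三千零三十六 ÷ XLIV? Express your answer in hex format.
Convert 三千零三十六 (Chinese numeral) → 3×1000 + 3×10 + 6 = 3036 (decimal)
Convert XLIV (Roman numeral) → 40 + 4 = 44 (decimal)
Compute 3036 ÷ 44 = 69
Convert 69 (decimal) → 69 = 4×16 + 5 → 0x45 (hexadecimal)
0x45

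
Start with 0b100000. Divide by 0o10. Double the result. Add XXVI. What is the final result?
Convert 0b100000 (binary) → 32 (decimal)
Start: 32
Convert 0o10 (octal) → 1×8 = 8 (decimal)
32 ÷ 8 = 4
4 × 2 = 8
Convert XXVI (Roman numeral) → 10 + 10 + 5 + 1 = 26 (decimal)
8 + 26 = 34
34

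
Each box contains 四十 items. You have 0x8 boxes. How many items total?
Convert 四十 (Chinese numeral) → 4×10 = 40 (decimal)
Convert 0x8 (hexadecimal) → 8 (decimal)
Compute 40 × 8 = 320
320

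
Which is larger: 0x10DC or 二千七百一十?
Convert 0x10DC (hexadecimal) → 1×4096 + 13×16 + 12 = 4316 (decimal)
Convert 二千七百一十 (Chinese numeral) → 2×1000 + 7×100 + 1×10 = 2710 (decimal)
Compare 4316 vs 2710: larger = 4316
4316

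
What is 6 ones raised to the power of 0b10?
Convert 6 ones (place-value notation) → 6 (decimal)
Convert 0b10 (binary) → 2 (decimal)
Compute 6 ^ 2 = 36
36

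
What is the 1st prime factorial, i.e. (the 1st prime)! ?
Convert the 1st prime (prime index) → 2 (decimal)
Compute 2! = 2
2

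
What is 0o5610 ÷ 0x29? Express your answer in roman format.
Convert 0o5610 (octal) → 5×512 + 6×64 + 1×8 = 2952 (decimal)
Convert 0x29 (hexadecimal) → 2×16 + 9 = 41 (decimal)
Compute 2952 ÷ 41 = 72
Convert 72 (decimal) → 72 = 50 + 10 + 10 + 1 + 1 → LXXII (Roman numeral)
LXXII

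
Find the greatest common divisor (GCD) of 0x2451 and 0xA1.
Convert 0x2451 (hexadecimal) → 2×4096 + 4×256 + 5×16 + 1 = 9297 (decimal)
Convert 0xA1 (hexadecimal) → 10×16 + 1 = 161 (decimal)
Compute gcd(9297, 161) = 1
1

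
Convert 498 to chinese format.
Convert 498 (decimal) → 498 = 4×100 + 9×10 + 8 → 四百九十八 (Chinese numeral)
四百九十八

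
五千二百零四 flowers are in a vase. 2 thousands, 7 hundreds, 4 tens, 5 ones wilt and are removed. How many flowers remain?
Convert 五千二百零四 (Chinese numeral) → 5×1000 + 2×100 + 4 = 5204 (decimal)
Convert 2 thousands, 7 hundreds, 4 tens, 5 ones (place-value notation) → 2×1000 + 7×100 + 4×10 + 5 = 2745 (decimal)
Compute 5204 - 2745 = 2459
2459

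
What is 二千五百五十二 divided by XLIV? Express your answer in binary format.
Convert 二千五百五十二 (Chinese numeral) → 2×1000 + 5×100 + 5×10 + 2 = 2552 (decimal)
Convert XLIV (Roman numeral) → 40 + 4 = 44 (decimal)
Compute 2552 ÷ 44 = 58
Convert 58 (decimal) → 58 = 32 + 16 + 8 + 2 → 0b111010 (binary)
0b111010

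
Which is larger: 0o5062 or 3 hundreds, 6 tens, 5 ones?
Convert 0o5062 (octal) → 5×512 + 6×8 + 2 = 2610 (decimal)
Convert 3 hundreds, 6 tens, 5 ones (place-value notation) → 3×100 + 6×10 + 5 = 365 (decimal)
Compare 2610 vs 365: larger = 2610
2610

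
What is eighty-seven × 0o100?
Convert eighty-seven (English words) → 87 (decimal)
Convert 0o100 (octal) → 1×64 = 64 (decimal)
Compute 87 × 64 = 5568
5568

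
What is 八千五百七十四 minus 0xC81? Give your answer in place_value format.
Convert 八千五百七十四 (Chinese numeral) → 8×1000 + 5×100 + 7×10 + 4 = 8574 (decimal)
Convert 0xC81 (hexadecimal) → 12×256 + 8×16 + 1 = 3201 (decimal)
Compute 8574 - 3201 = 5373
Convert 5373 (decimal) → 5373 = 5×1000 + 3×100 + 7×10 + 3 → 5 thousands, 3 hundreds, 7 tens, 3 ones (place-value notation)
5 thousands, 3 hundreds, 7 tens, 3 ones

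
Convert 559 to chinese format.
Convert 559 (decimal) → 559 = 5×100 + 5×10 + 9 → 五百五十九 (Chinese numeral)
五百五十九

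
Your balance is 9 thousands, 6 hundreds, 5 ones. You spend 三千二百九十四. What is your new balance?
Convert 9 thousands, 6 hundreds, 5 ones (place-value notation) → 9×1000 + 6×100 + 5 = 9605 (decimal)
Convert 三千二百九十四 (Chinese numeral) → 3×1000 + 2×100 + 9×10 + 4 = 3294 (decimal)
Compute 9605 - 3294 = 6311
6311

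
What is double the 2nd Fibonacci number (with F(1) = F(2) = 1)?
The 2nd Fibonacci number (with F(1) = F(2) = 1) = 1
Compute 1 × 2 = 2
2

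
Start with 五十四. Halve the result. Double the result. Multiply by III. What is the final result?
Convert 五十四 (Chinese numeral) → 5×10 + 4 = 54 (decimal)
Start: 54
54 ÷ 2 = 27
27 × 2 = 54
Convert III (Roman numeral) → 1 + 1 + 1 = 3 (decimal)
54 × 3 = 162
162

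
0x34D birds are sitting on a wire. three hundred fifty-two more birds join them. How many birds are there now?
Convert 0x34D (hexadecimal) → 3×256 + 4×16 + 13 = 845 (decimal)
Convert three hundred fifty-two (English words) → 3×100 + 52 = 352 (decimal)
Compute 845 + 352 = 1197
1197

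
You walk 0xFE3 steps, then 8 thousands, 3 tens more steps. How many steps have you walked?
Convert 0xFE3 (hexadecimal) → 15×256 + 14×16 + 3 = 4067 (decimal)
Convert 8 thousands, 3 tens (place-value notation) → 8×1000 + 3×10 = 8030 (decimal)
Compute 4067 + 8030 = 12097
12097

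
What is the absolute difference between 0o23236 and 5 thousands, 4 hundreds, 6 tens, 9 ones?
Convert 0o23236 (octal) → 2×4096 + 3×512 + 2×64 + 3×8 + 6 = 9886 (decimal)
Convert 5 thousands, 4 hundreds, 6 tens, 9 ones (place-value notation) → 5×1000 + 4×100 + 6×10 + 9 = 5469 (decimal)
Compute |9886 - 5469| = 4417
4417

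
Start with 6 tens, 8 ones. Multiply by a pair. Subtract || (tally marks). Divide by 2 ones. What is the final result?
Convert 6 tens, 8 ones (place-value notation) → 6×10 + 8 = 68 (decimal)
Start: 68
Convert a pair (colloquial) → 2 (decimal)
68 × 2 = 136
Convert || (tally marks) → 2 (decimal)
136 - 2 = 134
Convert 2 ones (place-value notation) → 2 (decimal)
134 ÷ 2 = 67
67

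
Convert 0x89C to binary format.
Convert 0x89C (hexadecimal) → 8×256 + 9×16 + 12 = 2204 (decimal)
Convert 2204 (decimal) → 2204 = 2048 + 128 + 16 + 8 + 4 → 0b100010011100 (binary)
0b100010011100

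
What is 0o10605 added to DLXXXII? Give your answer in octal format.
Convert 0o10605 (octal) → 1×4096 + 6×64 + 5 = 4485 (decimal)
Convert DLXXXII (Roman numeral) → 500 + 50 + 10 + 10 + 10 + 1 + 1 = 582 (decimal)
Compute 4485 + 582 = 5067
Convert 5067 (decimal) → 5067 = 1×4096 + 1×512 + 7×64 + 1×8 + 3 → 0o11713 (octal)
0o11713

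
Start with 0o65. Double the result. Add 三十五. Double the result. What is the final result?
Convert 0o65 (octal) → 6×8 + 5 = 53 (decimal)
Start: 53
53 × 2 = 106
Convert 三十五 (Chinese numeral) → 3×10 + 5 = 35 (decimal)
106 + 35 = 141
141 × 2 = 282
282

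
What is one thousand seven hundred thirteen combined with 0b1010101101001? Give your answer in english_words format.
Convert one thousand seven hundred thirteen (English words) → 1×1000 + 7×100 + 13 = 1713 (decimal)
Convert 0b1010101101001 (binary) → 4096 + 1024 + 256 + 64 + 32 + 8 + 1 = 5481 (decimal)
Compute 1713 + 5481 = 7194
Convert 7194 (decimal) → 7194 = 7×1000 + 1×100 + 94 → seven thousand one hundred ninety-four (English words)
seven thousand one hundred ninety-four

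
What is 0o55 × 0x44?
Convert 0o55 (octal) → 5×8 + 5 = 45 (decimal)
Convert 0x44 (hexadecimal) → 4×16 + 4 = 68 (decimal)
Compute 45 × 68 = 3060
3060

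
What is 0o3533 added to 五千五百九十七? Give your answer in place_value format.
Convert 0o3533 (octal) → 3×512 + 5×64 + 3×8 + 3 = 1883 (decimal)
Convert 五千五百九十七 (Chinese numeral) → 5×1000 + 5×100 + 9×10 + 7 = 5597 (decimal)
Compute 1883 + 5597 = 7480
Convert 7480 (decimal) → 7480 = 7×1000 + 4×100 + 8×10 → 7 thousands, 4 hundreds, 8 tens (place-value notation)
7 thousands, 4 hundreds, 8 tens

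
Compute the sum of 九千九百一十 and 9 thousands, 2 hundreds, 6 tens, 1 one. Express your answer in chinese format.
Convert 九千九百一十 (Chinese numeral) → 9×1000 + 9×100 + 1×10 = 9910 (decimal)
Convert 9 thousands, 2 hundreds, 6 tens, 1 one (place-value notation) → 9×1000 + 2×100 + 6×10 + 1 = 9261 (decimal)
Compute 9910 + 9261 = 19171
Convert 19171 (decimal) → 19171 = 1×10000 + 9×1000 + 1×100 + 7×10 + 1 → 一万九千一百七十一 (Chinese numeral)
一万九千一百七十一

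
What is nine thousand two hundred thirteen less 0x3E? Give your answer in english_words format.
Convert nine thousand two hundred thirteen (English words) → 9×1000 + 2×100 + 13 = 9213 (decimal)
Convert 0x3E (hexadecimal) → 3×16 + 14 = 62 (decimal)
Compute 9213 - 62 = 9151
Convert 9151 (decimal) → 9151 = 9×1000 + 1×100 + 51 → nine thousand one hundred fifty-one (English words)
nine thousand one hundred fifty-one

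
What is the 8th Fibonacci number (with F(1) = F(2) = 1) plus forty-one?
The 8th Fibonacci number (with F(1) = F(2) = 1): 1, 1, 2, 3, 5, 8, 13, 21 → 21
Convert forty-one (English words) → 41 (decimal)
Compute 21 + 41 = 62
62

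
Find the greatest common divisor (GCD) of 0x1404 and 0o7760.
Convert 0x1404 (hexadecimal) → 1×4096 + 4×256 + 4 = 5124 (decimal)
Convert 0o7760 (octal) → 7×512 + 7×64 + 6×8 = 4080 (decimal)
Compute gcd(5124, 4080) = 12
12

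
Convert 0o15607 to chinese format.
Convert 0o15607 (octal) → 1×4096 + 5×512 + 6×64 + 7 = 7047 (decimal)
Convert 7047 (decimal) → 7047 = 7×1000 + 4×10 + 7 → 七千零四十七 (Chinese numeral)
七千零四十七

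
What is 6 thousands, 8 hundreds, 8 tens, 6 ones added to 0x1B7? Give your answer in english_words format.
Convert 6 thousands, 8 hundreds, 8 tens, 6 ones (place-value notation) → 6×1000 + 8×100 + 8×10 + 6 = 6886 (decimal)
Convert 0x1B7 (hexadecimal) → 1×256 + 11×16 + 7 = 439 (decimal)
Compute 6886 + 439 = 7325
Convert 7325 (decimal) → 7325 = 7×1000 + 3×100 + 25 → seven thousand three hundred twenty-five (English words)
seven thousand three hundred twenty-five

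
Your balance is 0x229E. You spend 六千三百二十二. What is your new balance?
Convert 0x229E (hexadecimal) → 2×4096 + 2×256 + 9×16 + 14 = 8862 (decimal)
Convert 六千三百二十二 (Chinese numeral) → 6×1000 + 3×100 + 2×10 + 2 = 6322 (decimal)
Compute 8862 - 6322 = 2540
2540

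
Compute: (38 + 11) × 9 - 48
Parentheses first: 38 + 11 = 49
Multiply: 49 × 9 = 441
Subtract: 441 - 48 = 393
393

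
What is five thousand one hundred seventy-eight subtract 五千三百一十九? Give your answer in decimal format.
Convert five thousand one hundred seventy-eight (English words) → 5×1000 + 1×100 + 78 = 5178 (decimal)
Convert 五千三百一十九 (Chinese numeral) → 5×1000 + 3×100 + 1×10 + 9 = 5319 (decimal)
Compute 5178 - 5319 = -141
-141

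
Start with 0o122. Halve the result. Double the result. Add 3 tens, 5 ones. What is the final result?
Convert 0o122 (octal) → 1×64 + 2×8 + 2 = 82 (decimal)
Start: 82
82 ÷ 2 = 41
41 × 2 = 82
Convert 3 tens, 5 ones (place-value notation) → 3×10 + 5 = 35 (decimal)
82 + 35 = 117
117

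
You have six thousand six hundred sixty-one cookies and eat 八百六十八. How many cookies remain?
Convert six thousand six hundred sixty-one (English words) → 6×1000 + 6×100 + 61 = 6661 (decimal)
Convert 八百六十八 (Chinese numeral) → 8×100 + 6×10 + 8 = 868 (decimal)
Compute 6661 - 868 = 5793
5793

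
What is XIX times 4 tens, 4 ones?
Convert XIX (Roman numeral) → 10 + 9 = 19 (decimal)
Convert 4 tens, 4 ones (place-value notation) → 4×10 + 4 = 44 (decimal)
Compute 19 × 44 = 836
836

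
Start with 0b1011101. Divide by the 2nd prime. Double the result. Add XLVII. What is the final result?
Convert 0b1011101 (binary) → 64 + 16 + 8 + 4 + 1 = 93 (decimal)
Start: 93
Convert the 2nd prime (prime index) → 3 (decimal)
93 ÷ 3 = 31
31 × 2 = 62
Convert XLVII (Roman numeral) → 40 + 5 + 1 + 1 = 47 (decimal)
62 + 47 = 109
109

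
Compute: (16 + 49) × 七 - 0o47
Convert 七 (Chinese numeral) → 7 (decimal)
Convert 0o47 (octal) → 4×8 + 7 = 39 (decimal)
Expression in decimal: (16 + 49) × 7 - 39
Parentheses first: 16 + 49 = 65
Multiply: 65 × 7 = 455
Subtract: 455 - 39 = 416
416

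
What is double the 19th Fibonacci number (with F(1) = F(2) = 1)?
The 19th Fibonacci number (with F(1) = F(2) = 1) = 4181
Compute 4181 × 2 = 8362
8362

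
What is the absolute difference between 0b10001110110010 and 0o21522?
Convert 0b10001110110010 (binary) → 8192 + 512 + 256 + 128 + 32 + 16 + 2 = 9138 (decimal)
Convert 0o21522 (octal) → 2×4096 + 1×512 + 5×64 + 2×8 + 2 = 9042 (decimal)
Compute |9138 - 9042| = 96
96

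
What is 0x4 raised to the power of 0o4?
Convert 0x4 (hexadecimal) → 4 (decimal)
Convert 0o4 (octal) → 4 (decimal)
Compute 4 ^ 4 = 256
256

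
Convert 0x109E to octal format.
Convert 0x109E (hexadecimal) → 1×4096 + 9×16 + 14 = 4254 (decimal)
Convert 4254 (decimal) → 4254 = 1×4096 + 2×64 + 3×8 + 6 → 0o10236 (octal)
0o10236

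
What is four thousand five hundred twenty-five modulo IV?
Convert four thousand five hundred twenty-five (English words) → 4×1000 + 5×100 + 25 = 4525 (decimal)
Convert IV (Roman numeral) → 4 (decimal)
Compute 4525 mod 4 = 1
1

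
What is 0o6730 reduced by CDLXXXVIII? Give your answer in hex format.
Convert 0o6730 (octal) → 6×512 + 7×64 + 3×8 = 3544 (decimal)
Convert CDLXXXVIII (Roman numeral) → 400 + 50 + 10 + 10 + 10 + 5 + 1 + 1 + 1 = 488 (decimal)
Compute 3544 - 488 = 3056
Convert 3056 (decimal) → 3056 = 11×256 + 15×16 → 0xBF0 (hexadecimal)
0xBF0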